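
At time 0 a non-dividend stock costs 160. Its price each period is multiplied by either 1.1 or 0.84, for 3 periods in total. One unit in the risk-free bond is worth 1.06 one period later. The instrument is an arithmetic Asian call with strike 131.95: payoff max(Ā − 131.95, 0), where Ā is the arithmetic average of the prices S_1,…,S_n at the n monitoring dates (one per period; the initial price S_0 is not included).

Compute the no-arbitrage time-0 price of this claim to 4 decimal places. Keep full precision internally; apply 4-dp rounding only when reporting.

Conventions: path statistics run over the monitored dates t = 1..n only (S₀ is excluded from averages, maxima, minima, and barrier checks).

Risk-neutral up-probability p* = (R−d)/(u−d) = (1.06−0.84)/(1.1−0.84) = 0.8462; the claim prices as the p*-weighted sum of path payoffs discounted by R^3.
Enumerate all 2^3 = 8 price paths (U = up ×1.1, D = down ×0.84); each path with k up-moves has probability p*^k·(1−p*)^(3−k).
DDD: Ā=114.0429, payoff=0.0000, prob=0.003641
UDD: Ā=149.3419, payoff=17.3919, prob=0.020027
DUD: Ā=135.4752, payoff=3.5252, prob=0.020027
UUD: Ā=177.4080, payoff=45.4580, prob=0.110150
DDU: Ā=123.8272, payoff=0.0000, prob=0.020027
UDU: Ā=162.1547, payoff=30.2047, prob=0.110150
DUU: Ā=148.2880, payoff=16.3380, prob=0.110150
UUU: Ā=194.1867, payoff=62.2367, prob=0.605826
Price = Σ prob·payoff / R^3 = 48.257404 / 1.191016 = 40.5178

price = 40.5178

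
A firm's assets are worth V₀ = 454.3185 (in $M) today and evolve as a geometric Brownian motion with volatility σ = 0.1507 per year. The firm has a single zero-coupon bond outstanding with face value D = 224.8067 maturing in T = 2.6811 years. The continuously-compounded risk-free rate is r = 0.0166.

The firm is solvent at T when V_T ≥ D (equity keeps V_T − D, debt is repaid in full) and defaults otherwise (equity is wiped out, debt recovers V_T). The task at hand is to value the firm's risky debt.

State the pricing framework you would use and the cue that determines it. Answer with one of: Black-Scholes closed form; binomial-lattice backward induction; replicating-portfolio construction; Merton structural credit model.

framework: Merton structural credit model

Key observation: the asked-for credit quantity lives on the firm's capital structure — asset value, asset volatility, debt face 224.8067 — which is the structural model's domain.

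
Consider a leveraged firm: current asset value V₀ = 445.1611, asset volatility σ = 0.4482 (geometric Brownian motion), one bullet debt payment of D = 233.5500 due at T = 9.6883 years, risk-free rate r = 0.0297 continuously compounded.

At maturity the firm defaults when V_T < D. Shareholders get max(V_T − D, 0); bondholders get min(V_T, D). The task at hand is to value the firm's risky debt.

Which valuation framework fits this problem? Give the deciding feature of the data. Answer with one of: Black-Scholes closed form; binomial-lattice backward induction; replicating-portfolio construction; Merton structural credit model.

framework: Merton structural credit model

Key observation: a levered firm with one bullet debt due at 9.6883 years is the canonical structural-credit setup: equity is a call on the firm's assets struck at the face value.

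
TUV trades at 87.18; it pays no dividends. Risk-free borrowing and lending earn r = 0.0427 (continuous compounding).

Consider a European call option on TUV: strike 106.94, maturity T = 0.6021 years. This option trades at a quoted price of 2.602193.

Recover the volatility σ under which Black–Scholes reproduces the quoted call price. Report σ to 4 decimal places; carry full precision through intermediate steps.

At σ = 0.2902 the Black–Scholes value reproduces the quote:
σ√T = 0.2902·√0.6021 = 0.225181
d₁ = (ln(S/K) + (r+σ²/2)T) / (σ√T) = (ln(87.18/106.94) + (0.0427+0.2902²/2)·0.6021) / 0.225181 = (-0.204293 + 0.051063) / 0.225181 = -0.680475
d₂ = d₁ − σ√T = -0.680475 − 0.225181 = -0.905656
e^{−rT} = 0.974618
N(d₁) = 0.248102,  N(d₂) = 0.182559
V = S·N(d₁) − K·e^{−rT}·N(d₂) = 21.629516 − 19.027324 = 2.602193 (the observed quote) — the price is monotone increasing in volatility, hence this σ is the only solution

sigma = 0.2902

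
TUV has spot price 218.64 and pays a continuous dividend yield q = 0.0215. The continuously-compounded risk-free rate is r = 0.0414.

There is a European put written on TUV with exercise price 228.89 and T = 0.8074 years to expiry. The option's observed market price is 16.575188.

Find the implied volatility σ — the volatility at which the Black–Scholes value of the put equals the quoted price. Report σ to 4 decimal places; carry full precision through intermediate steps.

sigma = 0.1674

At σ = 0.1674 the Black–Scholes value reproduces the quote:
σ√T = 0.1674·√0.8074 = 0.150418
d₁ = (ln(S/K) + (r−q+σ²/2)T) / (σ√T) = (ln(218.64/228.89) + (0.0414−0.0215+0.1674²/2)·0.8074) / 0.150418 = (-0.045815 + 0.027380) / 0.150418 = -0.122558
d₂ = d₁ − σ√T = -0.122558 − 0.150418 = -0.272976
e^{−rT} = 0.967126
e^{−qT} = 0.982791
N(−d₁) = 0.548771,  N(−d₂) = 0.607564
V = K·e^{−rT}·N(−d₂) − S·e^{−qT}·N(−d₁) = 134.493757 − 117.918569 = 16.575188 (equal to the quote); since ∂V/∂σ > 0 for all σ, the implied volatility is unique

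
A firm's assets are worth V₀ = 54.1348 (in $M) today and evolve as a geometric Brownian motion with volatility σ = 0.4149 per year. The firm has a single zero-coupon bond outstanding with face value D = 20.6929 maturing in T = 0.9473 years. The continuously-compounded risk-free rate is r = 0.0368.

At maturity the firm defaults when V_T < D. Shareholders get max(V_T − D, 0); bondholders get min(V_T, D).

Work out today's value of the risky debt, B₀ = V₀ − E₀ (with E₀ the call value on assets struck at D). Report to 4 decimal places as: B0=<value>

B0=19.9551

Apply the equity-as-call identities (strike 20.6929, horizon 0.9473 years):
d₁ = [ln(V₀/D) + (r + σ²/2)T] / (σ√T)
   = [ln(54.1348/20.6929) + (0.0368 + 0.5·0.4149²)·0.9473] / (0.4149·√0.9473)
   = [0.961687 + 0.116396] / 0.403819 = 2.669714
d₂ = d₁ − σ√T = 2.669714 − 0.403819 = 2.265894
N(d₁) = 0.996204,  N(d₂) = 0.988271,  e^(−rT) = 0.965740
E₀ = V₀·N(d₁) − D·e^(−rT)·N(d₂)
   = 54.1348·0.996204 − 20.6929·0.965740·0.988271 = 34.179745
B₀ = V₀ − E₀ = 54.1348 − 34.179745 = 19.955055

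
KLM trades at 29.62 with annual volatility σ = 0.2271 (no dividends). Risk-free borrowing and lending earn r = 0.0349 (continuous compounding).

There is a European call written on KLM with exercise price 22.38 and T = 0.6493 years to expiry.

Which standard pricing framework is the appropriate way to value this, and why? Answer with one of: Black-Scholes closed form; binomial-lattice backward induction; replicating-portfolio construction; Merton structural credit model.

Key observation: a European-exercise option on KLM struck at 22.38 — a GBM underlying with constant parameters — admits an analytic price: the data contain no early exercise, no discrete tree, no debt structure.

framework: Black-Scholes closed form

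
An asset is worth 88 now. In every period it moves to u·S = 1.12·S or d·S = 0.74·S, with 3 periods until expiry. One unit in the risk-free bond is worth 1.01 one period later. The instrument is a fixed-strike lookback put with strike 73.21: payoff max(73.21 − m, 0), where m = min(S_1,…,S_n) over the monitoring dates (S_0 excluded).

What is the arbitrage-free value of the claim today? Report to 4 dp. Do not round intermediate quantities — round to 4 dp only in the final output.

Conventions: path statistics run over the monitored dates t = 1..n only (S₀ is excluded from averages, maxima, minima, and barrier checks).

Risk-neutral up-probability p* = (R−d)/(u−d) = (1.01−0.74)/(1.12−0.74) = 0.7105; the claim prices as the p*-weighted sum of path payoffs discounted by R^3.
Enumerate all 2^3 = 8 price paths (U = up ×1.12, D = down ×0.74); each path with k up-moves has probability p*^k·(1−p*)^(3−k).
DDD: m=35.6597, payoff=37.5503, prob=0.024256
UDD: m=53.9715, payoff=19.2385, prob=0.059539
DUD: m=53.9715, payoff=19.2385, prob=0.059539
UUD: m=81.6865, payoff=0.0000, prob=0.146140
DDU: m=48.1888, payoff=25.0212, prob=0.059539
UDU: m=72.9344, payoff=0.2756, prob=0.146140
DUU: m=65.1200, payoff=8.0900, prob=0.146140
UUU: m=98.5600, payoff=0.0000, prob=0.358708
Price = Σ prob·payoff / R^3 = 5.913983 / 1.030301 = 5.7401

price = 5.7401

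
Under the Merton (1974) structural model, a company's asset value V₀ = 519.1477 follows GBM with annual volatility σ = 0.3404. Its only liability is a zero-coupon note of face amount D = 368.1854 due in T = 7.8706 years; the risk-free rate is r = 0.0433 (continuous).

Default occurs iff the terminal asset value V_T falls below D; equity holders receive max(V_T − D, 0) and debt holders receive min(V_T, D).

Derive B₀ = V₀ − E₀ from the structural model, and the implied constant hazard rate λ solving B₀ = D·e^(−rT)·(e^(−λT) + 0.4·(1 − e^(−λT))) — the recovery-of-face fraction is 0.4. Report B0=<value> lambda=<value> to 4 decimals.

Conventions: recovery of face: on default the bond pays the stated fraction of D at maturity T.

Work the structural quantities from V₀ = 519.1477 against face 368.1854:
d₁ = [ln(V₀/D) + (r + σ²/2)T] / (σ√T)
   = [ln(519.1477/368.1854) + (0.0433 + 0.5·0.3404²)·7.8706] / (0.3404·√7.8706)
   = [0.343602 + 0.796789] / 0.954978 = 1.194153
d₂ = d₁ − σ√T = 1.194153 − 0.954978 = 0.239175
N(d₁) = 0.883791,  N(d₂) = 0.594515,  e^(−rT) = 0.711203
E₀ = V₀·N(d₁) − D·e^(−rT)·N(d₂)
   = 519.1477·0.883791 − 368.1854·0.711203·0.594515 = 303.141515
B₀ = V₀ − E₀ = 519.1477 − 303.141515 = 216.006185
e^(−λT) = (B₀·e^(rT)/D − 0.4)/(1 − 0.4) = (216.0062·1.406068/368.1854 − 0.4)/0.6 = 0.70818122
λ = −ln(0.70818122)/7.8706 = 0.043841

B0=216.0062 lambda=0.0438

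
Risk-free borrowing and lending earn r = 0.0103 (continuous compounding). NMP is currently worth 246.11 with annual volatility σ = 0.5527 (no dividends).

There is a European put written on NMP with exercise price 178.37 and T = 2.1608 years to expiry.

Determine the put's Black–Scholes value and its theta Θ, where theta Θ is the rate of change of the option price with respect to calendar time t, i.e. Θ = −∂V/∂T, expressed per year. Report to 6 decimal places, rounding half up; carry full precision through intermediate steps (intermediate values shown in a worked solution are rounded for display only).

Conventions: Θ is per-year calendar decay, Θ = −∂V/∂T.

price = 35.974091
Θ = -12.195435

σ√T = 0.5527·√2.1608 = 0.812450
d₁ = (ln(S/K) + (r+σ²/2)T) / (σ√T) = (ln(246.11/178.37) + (0.0103+0.5527²/2)·2.1608) / 0.812450 = (0.321919 + 0.352294) / 0.812450 = 0.829851
d₂ = d₁ − σ√T = 0.829851 − 0.812450 = 0.017401
e^{−rT} = 0.977990
N(−d₁) = 0.203312,  N(−d₂) = 0.493059
Put price V = K·e^{−rT}·N(−d₂) − S·N(−d₁) = 86.011102 − 50.037011 = 35.974091
φ(d₁) = (1/√(2π))·e^{−d₁²/2} = 0.282729
Θ = −S·φ(d₁)·σ/(2√T) + r·K·e^{−rT}·N(−d₂) = −13.081350 + 0.885914 = -12.195435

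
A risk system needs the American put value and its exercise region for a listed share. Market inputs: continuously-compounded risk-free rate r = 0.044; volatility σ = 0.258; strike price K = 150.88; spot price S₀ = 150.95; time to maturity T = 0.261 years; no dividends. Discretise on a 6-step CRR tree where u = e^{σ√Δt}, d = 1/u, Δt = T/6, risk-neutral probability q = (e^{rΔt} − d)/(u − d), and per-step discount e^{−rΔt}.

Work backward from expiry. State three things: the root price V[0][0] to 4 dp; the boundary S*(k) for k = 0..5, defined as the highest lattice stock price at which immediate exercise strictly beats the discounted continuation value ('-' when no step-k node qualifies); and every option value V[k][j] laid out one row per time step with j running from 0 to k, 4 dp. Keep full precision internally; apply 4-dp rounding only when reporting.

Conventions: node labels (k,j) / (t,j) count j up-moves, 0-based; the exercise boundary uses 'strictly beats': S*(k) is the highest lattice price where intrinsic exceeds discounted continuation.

params: Δt=0.04350 u=1.05528 d=0.94761 q=0.50434 e^(-rΔt)=0.99809
t_6 payoffs: 41.5810 29.1619 15.3317 0.0000 0.0000 0.0000 0.0000
t_5: node(5,0) S=115.3416 payoff=35.5384 vs cont=35.2499 → 35.5384 [stop]  node(5,1) S=128.4472 payoff=22.4328 vs cont=22.1443 → 22.4328 [stop]  node(5,2) S=143.0420 payoff=7.8380 vs cont=7.5847 → 7.8380 [stop]  node(5,3) S=159.2952 payoff=0.0000 vs cont=0.0000 → 0.0000 [wait]  node(5,4) S=177.3950 payoff=0.0000 vs cont=0.0000 → 0.0000 [wait]  node(5,5) S=197.5515 payoff=0.0000 vs cont=0.0000 → 0.0000 [wait]  ⇒ S*(5)=143.0420
t_4: node(4,0) S=121.7181 payoff=29.1619 vs cont=28.8734 → 29.1619 [stop]  node(4,1) S=135.5483 payoff=15.3317 vs cont=15.0432 → 15.3317 [stop]  node(4,2) S=150.9500 payoff=0.0000 vs cont=3.8775 → 3.8775 [wait]  node(4,3) S=168.1017 payoff=0.0000 vs cont=0.0000 → 0.0000 [wait]  node(4,4) S=187.2022 payoff=0.0000 vs cont=0.0000 → 0.0000 [wait]  ⇒ S*(4)=135.5483
t_3: node(3,0) S=128.4472 payoff=22.4328 vs cont=22.1443 → 22.4328 [stop]  node(3,1) S=143.0420 payoff=7.8380 vs cont=9.5366 → 9.5366 [wait]  node(3,2) S=159.2952 payoff=0.0000 vs cont=1.9182 → 1.9182 [wait]  node(3,3) S=177.3950 payoff=0.0000 vs cont=0.0000 → 0.0000 [wait]  ⇒ S*(3)=128.4472
t_2: node(2,0) S=135.5483 payoff=15.3317 vs cont=15.8982 → 15.8982 [wait]  node(2,1) S=150.9500 payoff=0.0000 vs cont=5.6834 → 5.6834 [wait]  node(2,2) S=168.1017 payoff=0.0000 vs cont=0.9490 → 0.9490 [wait]  ⇒ S*(2)=-
t_1: node(1,0) S=143.0420 payoff=7.8380 vs cont=10.7259 → 10.7259 [wait]  node(1,1) S=159.2952 payoff=0.0000 vs cont=3.2893 → 3.2893 [wait]  ⇒ S*(1)=-
t_0: node(0,0) S=150.9500 payoff=0.0000 vs cont=6.9620 → 6.9620 [wait]  ⇒ S*(0)=-

price = 6.9620
boundary = - - - 128.4472 135.5483 143.0420
tree:
6.9620
10.7259 3.2893
15.8982 5.6834 0.9490
22.4328 9.5366 1.9182 0.0000
29.1619 15.3317 3.8775 0.0000 0.0000
35.5384 22.4328 7.8380 0.0000 0.0000 0.0000
41.5810 29.1619 15.3317 0.0000 0.0000 0.0000 0.0000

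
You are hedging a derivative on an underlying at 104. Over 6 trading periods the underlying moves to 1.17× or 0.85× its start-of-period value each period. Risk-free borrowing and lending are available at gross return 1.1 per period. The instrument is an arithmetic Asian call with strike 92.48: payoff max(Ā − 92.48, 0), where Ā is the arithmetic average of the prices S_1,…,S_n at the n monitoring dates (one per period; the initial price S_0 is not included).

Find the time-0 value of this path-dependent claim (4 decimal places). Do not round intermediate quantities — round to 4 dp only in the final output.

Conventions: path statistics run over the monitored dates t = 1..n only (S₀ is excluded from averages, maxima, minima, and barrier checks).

With p* = (R−d)/(u−d) = 0.7812, sum probability × payoff across the paths and divide by R^6.
Enumerate all 2^6 = 64 price paths (U = up ×1.17, D = down ×0.85); each path with k up-moves has probability p*^k·(1−p*)^(6−k).
DDDDDD: Ā=61.1778, payoff=0.0000, prob=0.000110
UDDDDD: Ā=84.2094, payoff=0.0000, prob=0.000391
DUDDDD: Ā=78.6627, payoff=0.0000, prob=0.000391
UUDDDD: Ā=108.2769, payoff=15.7969, prob=0.001398
DDUDDD: Ā=73.9481, payoff=0.0000, prob=0.000391
UDUDDD: Ā=101.7873, payoff=9.3073, prob=0.001398
DUUDDD: Ā=96.2407, payoff=3.7607, prob=0.001398
UUUDDD: Ā=132.4724, payoff=39.9924, prob=0.004991
DDDUDD: Ā=69.9406, payoff=0.0000, prob=0.000391
UDDUDD: Ā=96.2712, payoff=3.7912, prob=0.001398
DUDUDD: Ā=90.7245, payoff=0.0000, prob=0.001398
UUDUDD: Ā=124.8796, payoff=32.3996, prob=0.004991
DDUUDD: Ā=86.0098, payoff=0.0000, prob=0.001398
UDUUDD: Ā=118.3900, payoff=25.9100, prob=0.004991
DUUUDD: Ā=112.8433, payoff=20.3633, prob=0.004991
UUUUDD: Ā=155.3255, payoff=62.8455, prob=0.017826
DDDDUD: Ā=66.5342, payoff=0.0000, prob=0.000391
UDDDUD: Ā=91.5824, payoff=0.0000, prob=0.001398
DUDDUD: Ā=86.0358, payoff=0.0000, prob=0.001398
UUDDUD: Ā=118.4257, payoff=25.9457, prob=0.004991
DDUDUD: Ā=81.3211, payoff=0.0000, prob=0.001398
UDUDUD: Ā=111.9361, payoff=19.4561, prob=0.004991
DUUDUD: Ā=106.3894, payoff=13.9094, prob=0.004991
UUUDUD: Ā=146.4419, payoff=53.9619, prob=0.017826
DDDUUD: Ā=77.3136, payoff=0.0000, prob=0.001398
UDDUUD: Ā=106.4199, payoff=13.9399, prob=0.004991
DUDUUD: Ā=100.8733, payoff=8.3933, prob=0.004991
UUDUUD: Ā=138.8491, payoff=46.3691, prob=0.017826
DDUUUD: Ā=96.1586, payoff=3.6786, prob=0.004991
UDUUUD: Ā=132.3595, payoff=39.8795, prob=0.017826
DUUUUD: Ā=126.8128, payoff=34.3328, prob=0.017826
UUUUUD: Ā=174.5541, payoff=82.0741, prob=0.063665
DDDDDU: Ā=63.6388, payoff=0.0000, prob=0.000391
UDDDDU: Ā=87.5970, payoff=0.0000, prob=0.001398
DUDDDU: Ā=82.0503, payoff=0.0000, prob=0.001398
UUDDDU: Ā=112.9399, payoff=20.4599, prob=0.004991
DDUDDU: Ā=77.3357, payoff=0.0000, prob=0.001398
UDUDDU: Ā=106.4503, payoff=13.9703, prob=0.004991
DUUDDU: Ā=100.9036, payoff=8.4236, prob=0.004991
UUUDDU: Ā=138.8908, payoff=46.4108, prob=0.017826
DDDUDU: Ā=73.3282, payoff=0.0000, prob=0.001398
UDDUDU: Ā=100.9341, payoff=8.4541, prob=0.004991
DUDUDU: Ā=95.3874, payoff=2.9074, prob=0.004991
UUDUDU: Ā=131.2980, payoff=38.8180, prob=0.017826
DDUUDU: Ā=90.6728, payoff=0.0000, prob=0.004991
UDUUDU: Ā=124.8084, payoff=32.3284, prob=0.017826
DUUUDU: Ā=119.2617, payoff=26.7817, prob=0.017826
UUUUDU: Ā=164.1603, payoff=71.6803, prob=0.063665
DDDDUU: Ā=69.9219, payoff=0.0000, prob=0.001398
UDDDUU: Ā=96.2454, payoff=3.7654, prob=0.004991
DUDDUU: Ā=90.6987, payoff=0.0000, prob=0.004991
UUDDUU: Ā=124.8441, payoff=32.3641, prob=0.017826
DDUDUU: Ā=85.9840, payoff=0.0000, prob=0.004991
UDUDUU: Ā=118.3545, payoff=25.8745, prob=0.017826
DUUDUU: Ā=112.8078, payoff=20.3278, prob=0.017826
UUUDUU: Ā=155.2767, payoff=62.7967, prob=0.063665
DDDUUU: Ā=81.9766, payoff=0.0000, prob=0.004991
UDDUUU: Ā=112.8383, payoff=20.3583, prob=0.017826
DUDUUU: Ā=107.2917, payoff=14.8117, prob=0.017826
UUDUUU: Ā=147.6838, payoff=55.2038, prob=0.063665
DDUUUU: Ā=102.5770, payoff=10.0970, prob=0.017826
UDUUUU: Ā=141.1942, payoff=48.7142, prob=0.063665
DUUUUU: Ā=135.6476, payoff=43.1676, prob=0.063665
UUUUUU: Ā=186.7149, payoff=94.2349, prob=0.227374
Price = Σ prob·payoff / R^6 = 54.942715 / 1.771561 = 31.0137

price = 31.0137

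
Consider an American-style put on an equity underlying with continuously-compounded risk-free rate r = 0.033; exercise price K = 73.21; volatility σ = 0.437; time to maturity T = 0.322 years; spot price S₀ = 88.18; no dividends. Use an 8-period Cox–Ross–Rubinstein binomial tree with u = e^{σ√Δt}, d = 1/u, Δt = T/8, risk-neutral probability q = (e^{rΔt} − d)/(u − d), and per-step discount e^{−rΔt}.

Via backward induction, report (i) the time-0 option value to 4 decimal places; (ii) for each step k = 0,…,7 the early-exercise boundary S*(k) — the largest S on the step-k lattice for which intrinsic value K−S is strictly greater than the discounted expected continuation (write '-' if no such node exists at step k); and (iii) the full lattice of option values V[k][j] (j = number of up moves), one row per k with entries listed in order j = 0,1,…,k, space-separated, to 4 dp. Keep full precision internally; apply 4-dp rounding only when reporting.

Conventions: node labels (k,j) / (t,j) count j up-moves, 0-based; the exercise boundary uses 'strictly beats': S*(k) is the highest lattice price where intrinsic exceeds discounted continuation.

Δt=0.04025  u=1.09163  d=0.91606  q=0.48567  discount=0.99867
step 8 (expiry): payoffs max(K−S,0) = 29.4816 21.1007 11.1135 0.0000 0.0000 0.0000 0.0000 0.0000 0.0000
step 7: (k=7,j=0): S=47.7353, K−S=25.4747, hold=25.3775 ⇒ V=25.4747 exercise | (k=7,j=1): S=56.8841, K−S=16.3259, hold=16.2287 ⇒ V=16.3259 exercise | (k=7,j=2): S=67.7864, K−S=5.4236, hold=5.7085 ⇒ V=5.7085 continue | (k=7,j=3): S=80.7782, K−S=0.0000, hold=0.0000 ⇒ V=0.0000 continue | (k=7,j=4): S=96.2600, K−S=0.0000, hold=0.0000 ⇒ V=0.0000 continue | (k=7,j=5): S=114.7090, K−S=0.0000, hold=0.0000 ⇒ V=0.0000 continue | (k=7,j=6): S=136.6938, K−S=0.0000, hold=0.0000 ⇒ V=0.0000 continue | (k=7,j=7): S=162.8923, K−S=0.0000, hold=0.0000 ⇒ V=0.0000 continue  boundary S*=56.8841
step 6: (k=6,j=0): S=52.1093, K−S=21.1007, hold=21.0035 ⇒ V=21.1007 exercise | (k=6,j=1): S=62.0965, K−S=11.1135, hold=11.1545 ⇒ V=11.1545 continue | (k=6,j=2): S=73.9978, K−S=0.0000, hold=2.9322 ⇒ V=2.9322 continue | (k=6,j=3): S=88.1800, K−S=0.0000, hold=0.0000 ⇒ V=0.0000 continue | (k=6,j=4): S=105.0804, K−S=0.0000, hold=0.0000 ⇒ V=0.0000 continue | (k=6,j=5): S=125.2198, K−S=0.0000, hold=0.0000 ⇒ V=0.0000 continue | (k=6,j=6): S=149.2192, K−S=0.0000, hold=0.0000 ⇒ V=0.0000 continue  boundary S*=52.1093
step 5: (k=5,j=0): S=56.8841, K−S=16.3259, hold=16.2486 ⇒ V=16.3259 exercise | (k=5,j=1): S=67.7864, K−S=5.4236, hold=7.1517 ⇒ V=7.1517 continue | (k=5,j=2): S=80.7782, K−S=0.0000, hold=1.5061 ⇒ V=1.5061 continue | (k=5,j=3): S=96.2600, K−S=0.0000, hold=0.0000 ⇒ V=0.0000 continue | (k=5,j=4): S=114.7090, K−S=0.0000, hold=0.0000 ⇒ V=0.0000 continue | (k=5,j=5): S=136.6938, K−S=0.0000, hold=0.0000 ⇒ V=0.0000 continue  boundary S*=56.8841
step 4: (k=4,j=0): S=62.0965, K−S=11.1135, hold=11.8545 ⇒ V=11.8545 continue | (k=4,j=1): S=73.9978, K−S=0.0000, hold=4.4040 ⇒ V=4.4040 continue | (k=4,j=2): S=88.1800, K−S=0.0000, hold=0.7736 ⇒ V=0.7736 continue | (k=4,j=3): S=105.0804, K−S=0.0000, hold=0.0000 ⇒ V=0.0000 continue | (k=4,j=4): S=125.2198, K−S=0.0000, hold=0.0000 ⇒ V=0.0000 continue  boundary S*=-
step 3: (k=3,j=0): S=67.7864, K−S=5.4236, hold=8.2251 ⇒ V=8.2251 continue | (k=3,j=1): S=80.7782, K−S=0.0000, hold=2.6373 ⇒ V=2.6373 continue | (k=3,j=2): S=96.2600, K−S=0.0000, hold=0.3974 ⇒ V=0.3974 continue | (k=3,j=3): S=114.7090, K−S=0.0000, hold=0.0000 ⇒ V=0.0000 continue  boundary S*=-
step 2: (k=2,j=0): S=73.9978, K−S=0.0000, hold=5.5040 ⇒ V=5.5040 continue | (k=2,j=1): S=88.1800, K−S=0.0000, hold=1.5474 ⇒ V=1.5474 continue | (k=2,j=2): S=105.0804, K−S=0.0000, hold=0.2041 ⇒ V=0.2041 continue  boundary S*=-
step 1: (k=1,j=0): S=80.7782, K−S=0.0000, hold=3.5777 ⇒ V=3.5777 continue | (k=1,j=1): S=96.2600, K−S=0.0000, hold=0.8938 ⇒ V=0.8938 continue  boundary S*=-
step 0: (k=0,j=0): S=88.1800, K−S=0.0000, hold=2.2712 ⇒ V=2.2712 continue  boundary S*=-

price = 2.2712
boundary = - - - - - 56.8841 52.1093 56.8841
tree:
2.2712
3.5777 0.8938
5.5040 1.5474 0.2041
8.2251 2.6373 0.3974 0.0000
11.8545 4.4040 0.7736 0.0000 0.0000
16.3259 7.1517 1.5061 0.0000 0.0000 0.0000
21.1007 11.1545 2.9322 0.0000 0.0000 0.0000 0.0000
25.4747 16.3259 5.7085 0.0000 0.0000 0.0000 0.0000 0.0000
29.4816 21.1007 11.1135 0.0000 0.0000 0.0000 0.0000 0.0000 0.0000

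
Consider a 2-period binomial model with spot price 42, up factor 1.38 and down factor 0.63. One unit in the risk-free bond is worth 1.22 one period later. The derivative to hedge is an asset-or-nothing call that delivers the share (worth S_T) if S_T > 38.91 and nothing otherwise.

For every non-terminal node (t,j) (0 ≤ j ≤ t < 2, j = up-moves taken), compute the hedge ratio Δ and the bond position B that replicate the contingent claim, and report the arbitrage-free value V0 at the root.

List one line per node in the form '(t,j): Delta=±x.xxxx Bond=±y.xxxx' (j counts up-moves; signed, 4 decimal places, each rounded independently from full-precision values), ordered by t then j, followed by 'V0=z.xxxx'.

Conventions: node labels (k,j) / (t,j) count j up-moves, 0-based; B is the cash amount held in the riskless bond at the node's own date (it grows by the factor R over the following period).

(0,0): Delta=1.6373 Bond=-35.5106
(1,0): Delta=0.0000 Bond=0.0000
(1,1): Delta=1.8400 Bond=-55.0715
V0=33.2559

The replicating-portfolio and risk-neutral prices coincide; use p* = (1.22−0.63)/(1.38−0.63) = 0.7867 for the latter.
Payoffs at expiry: V(2,0)=0.0000, V(2,1)=0.0000, V(2,2)=79.9848
(1,0): S=26.4600. Δ = (V_up−V_dn)/(S_up−S_dn) = (0.0000−0.0000)/(36.5148−16.6698) = 0.0000. V = [p*·0.0000 + (1−p*)·0.0000]/1.22 = 0.0000. B = V − Δ·S = 0.0000.
(1,1): S=57.9600. Δ = (V_up−V_dn)/(S_up−S_dn) = (79.9848−0.0000)/(79.9848−36.5148) = 1.8400. V = [p*·79.9848 + (1−p*)·0.0000]/1.22 = 51.5749. B = V − Δ·S = -55.0715.
(0,0): S=42.0000. Δ = (V_up−V_dn)/(S_up−S_dn) = (51.5749−0.0000)/(57.9600−26.4600) = 1.6373. V = [p*·51.5749 + (1−p*)·0.0000]/1.22 = 33.2559. B = V − Δ·S = -35.5106.
As a check, the time-0 holding Δ(0,0)·S0 + B(0,0) comes to 33.2559 — exactly V0.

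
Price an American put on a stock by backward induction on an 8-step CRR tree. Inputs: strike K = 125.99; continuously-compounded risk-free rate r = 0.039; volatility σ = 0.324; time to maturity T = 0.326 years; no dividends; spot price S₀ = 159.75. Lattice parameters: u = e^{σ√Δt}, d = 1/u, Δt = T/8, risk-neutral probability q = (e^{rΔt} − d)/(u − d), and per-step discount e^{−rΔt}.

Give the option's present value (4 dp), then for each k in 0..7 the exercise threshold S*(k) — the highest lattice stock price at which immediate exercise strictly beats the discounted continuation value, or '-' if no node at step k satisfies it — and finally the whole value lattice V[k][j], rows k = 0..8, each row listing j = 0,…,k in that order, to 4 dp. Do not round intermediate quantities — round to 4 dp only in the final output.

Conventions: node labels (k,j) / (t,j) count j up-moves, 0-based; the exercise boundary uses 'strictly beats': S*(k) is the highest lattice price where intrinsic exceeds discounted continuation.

Δt=0.04075, u=1.06759, d=0.93669, q=0.49581, disc=e^(-rΔt)=0.99841
k=8 terminal: V=max(K-S,0) → 31.3223 18.0925 3.0137 0.0000 0.0000 0.0000 0.0000 0.0000 0.0000
k=7: j=0 S=101.0664 intr=24.9236 cont=24.7236 V=24.9236[EX]; j=1 S=115.1904 intr=10.7996 cont=10.5995 V=10.7996[EX]; j=2 S=131.2884 intr=0.0000 cont=1.5171 V=1.5171[hold]; j=3 S=149.6360 intr=0.0000 cont=0.0000 V=0.0000[hold]; j=4 S=170.5477 intr=0.0000 cont=0.0000 V=0.0000[hold]; j=5 S=194.3818 intr=0.0000 cont=0.0000 V=0.0000[hold]; j=6 S=221.5467 intr=0.0000 cont=0.0000 V=0.0000[hold]; j=7 S=252.5080 intr=0.0000 cont=0.0000 V=0.0000[hold]  S*(7)=115.1904
k=6: j=0 S=107.8975 intr=18.0925 cont=17.8924 V=18.0925[EX]; j=1 S=122.9763 intr=3.0137 cont=6.1874 V=6.1874[hold]; j=2 S=140.1623 intr=0.0000 cont=0.7637 V=0.7637[hold]; j=3 S=159.7500 intr=0.0000 cont=0.0000 V=0.0000[hold]; j=4 S=182.0751 intr=0.0000 cont=0.0000 V=0.0000[hold]; j=5 S=207.5202 intr=0.0000 cont=0.0000 V=0.0000[hold]; j=6 S=236.5213 intr=0.0000 cont=0.0000 V=0.0000[hold]  S*(6)=107.8975
k=5: j=0 S=115.1904 intr=10.7996 cont=12.1705 V=12.1705[hold]; j=1 S=131.2884 intr=0.0000 cont=3.4928 V=3.4928[hold]; j=2 S=149.6360 intr=0.0000 cont=0.3844 V=0.3844[hold]; j=3 S=170.5477 intr=0.0000 cont=0.0000 V=0.0000[hold]; j=4 S=194.3818 intr=0.0000 cont=0.0000 V=0.0000[hold]; j=5 S=221.5467 intr=0.0000 cont=0.0000 V=0.0000[hold]  S*(5)=-
k=4: j=0 S=122.9763 intr=3.0137 cont=7.8556 V=7.8556[hold]; j=1 S=140.1623 intr=0.0000 cont=1.9485 V=1.9485[hold]; j=2 S=159.7500 intr=0.0000 cont=0.1935 V=0.1935[hold]; j=3 S=182.0751 intr=0.0000 cont=0.0000 V=0.0000[hold]; j=4 S=207.5202 intr=0.0000 cont=0.0000 V=0.0000[hold]  S*(4)=-
k=3: j=0 S=131.2884 intr=0.0000 cont=4.9190 V=4.9190[hold]; j=1 S=149.6360 intr=0.0000 cont=1.0767 V=1.0767[hold]; j=2 S=170.5477 intr=0.0000 cont=0.0974 V=0.0974[hold]; j=3 S=194.3818 intr=0.0000 cont=0.0000 V=0.0000[hold]  S*(3)=-
k=2: j=0 S=140.1623 intr=0.0000 cont=3.0092 V=3.0092[hold]; j=1 S=159.7500 intr=0.0000 cont=0.5902 V=0.5902[hold]; j=2 S=182.0751 intr=0.0000 cont=0.0490 V=0.0490[hold]  S*(2)=-
k=1: j=0 S=149.6360 intr=0.0000 cont=1.8070 V=1.8070[hold]; j=1 S=170.5477 intr=0.0000 cont=0.3214 V=0.3214[hold]  S*(1)=-
k=0: j=0 S=159.7500 intr=0.0000 cont=1.0687 V=1.0687[hold]  S*(0)=-

price = 1.0687
boundary = - - - - - - 107.8975 115.1904
tree:
1.0687
1.8070 0.3214
3.0092 0.5902 0.0490
4.9190 1.0767 0.0974 0.0000
7.8556 1.9485 0.1935 0.0000 0.0000
12.1705 3.4928 0.3844 0.0000 0.0000 0.0000
18.0925 6.1874 0.7637 0.0000 0.0000 0.0000 0.0000
24.9236 10.7996 1.5171 0.0000 0.0000 0.0000 0.0000 0.0000
31.3223 18.0925 3.0137 0.0000 0.0000 0.0000 0.0000 0.0000 0.0000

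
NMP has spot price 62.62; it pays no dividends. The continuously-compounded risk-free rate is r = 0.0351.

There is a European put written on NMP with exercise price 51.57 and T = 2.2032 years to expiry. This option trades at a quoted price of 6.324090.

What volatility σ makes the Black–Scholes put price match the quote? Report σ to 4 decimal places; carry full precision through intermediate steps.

sigma = 0.3861

At σ = 0.3861 the Black–Scholes value reproduces the quote:
σ√T = 0.3861·√2.2032 = 0.573095
d₁ = (ln(S/K) + (r+σ²/2)T) / (σ√T) = (ln(62.62/51.57) + (0.0351+0.3861²/2)·2.2032) / 0.573095 = (0.194145 + 0.241551) / 0.573095 = 0.760251
d₂ = d₁ − σ√T = 0.760251 − 0.573095 = 0.187155
e^{−rT} = 0.925582
N(−d₁) = 0.223552,  N(−d₂) = 0.425769
V = K·e^{−rT}·N(−d₂) − S·N(−d₁) = 20.322941 − 13.998851 = 6.324090 (matching the quote); vega is positive throughout, so no other σ reproduces this price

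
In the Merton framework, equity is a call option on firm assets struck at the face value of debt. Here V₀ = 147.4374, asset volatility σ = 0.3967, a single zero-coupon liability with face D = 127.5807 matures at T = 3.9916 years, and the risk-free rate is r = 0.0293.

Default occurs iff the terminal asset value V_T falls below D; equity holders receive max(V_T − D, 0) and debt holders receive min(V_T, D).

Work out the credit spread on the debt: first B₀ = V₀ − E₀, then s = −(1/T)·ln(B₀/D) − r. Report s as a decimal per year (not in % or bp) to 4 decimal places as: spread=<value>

spread=0.0631

Equity is a call on the firm's assets struck at D = 127.5807:
d₁ = [ln(V₀/D) + (r + σ²/2)T] / (σ√T)
   = [ln(147.4374/127.5807) + (0.0293 + 0.5·0.3967²)·3.9916] / (0.3967·√3.9916)
   = [0.144655 + 0.431035] / 0.792566 = 0.726361
d₂ = d₁ − σ√T = 0.726361 − 0.792566 = -0.066206
N(d₁) = 0.766191,  N(d₂) = 0.473607,  e^(−rT) = 0.889626
E₀ = V₀·N(d₁) − D·e^(−rT)·N(d₂)
   = 147.4374·0.766191 − 127.5807·0.889626·0.473607 = 59.211248
B₀ = V₀ − E₀ = 147.4374 − 59.211248 = 88.226152
spread = −(1/T)·ln(B₀/D) − r = −(1/3.9916)·ln(88.226152/127.5807) − 0.0293 = 0.06310547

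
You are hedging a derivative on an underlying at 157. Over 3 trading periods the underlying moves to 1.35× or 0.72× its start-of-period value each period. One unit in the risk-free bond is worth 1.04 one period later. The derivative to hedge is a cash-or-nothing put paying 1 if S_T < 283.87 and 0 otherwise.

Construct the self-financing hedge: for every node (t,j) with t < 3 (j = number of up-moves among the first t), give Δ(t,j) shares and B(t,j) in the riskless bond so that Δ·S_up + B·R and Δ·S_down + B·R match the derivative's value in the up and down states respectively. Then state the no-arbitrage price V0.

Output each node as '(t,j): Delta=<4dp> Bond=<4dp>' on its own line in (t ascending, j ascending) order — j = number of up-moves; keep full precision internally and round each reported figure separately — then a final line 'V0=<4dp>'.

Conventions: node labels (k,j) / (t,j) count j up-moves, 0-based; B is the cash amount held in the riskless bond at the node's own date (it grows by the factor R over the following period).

(0,0): Delta=-0.0024 Bond=1.1511
(1,0): Delta=0.0000 Bond=0.9246
(1,1): Delta=-0.0037 Bond=1.4613
(2,0): Delta=0.0000 Bond=0.9615
(2,1): Delta=0.0000 Bond=0.9615
(2,2): Delta=-0.0055 Bond=2.0604
V0=0.7725

The replicating-portfolio and risk-neutral prices coincide; use p* = (1.04−0.72)/(1.35−0.72) = 0.5079 for the latter.
Terminal payoffs: V(3,0)=1.0000, V(3,1)=1.0000, V(3,2)=1.0000, V(3,3)=0.0000
(2,0): S=81.3888. Δ = (V_up−V_dn)/(S_up−S_dn) = (1.0000−1.0000)/(109.8749−58.5999) = 0.0000. V = [p*·1.0000 + (1−p*)·1.0000]/1.04 = 0.9615. B = V − Δ·S = 0.9615.
(2,1): S=152.6040. Δ = (V_up−V_dn)/(S_up−S_dn) = (1.0000−1.0000)/(206.0154−109.8749) = 0.0000. V = [p*·1.0000 + (1−p*)·1.0000]/1.04 = 0.9615. B = V − Δ·S = 0.9615.
(2,2): S=286.1325. Δ = (V_up−V_dn)/(S_up−S_dn) = (0.0000−1.0000)/(386.2789−206.0154) = -0.0055. V = [p*·0.0000 + (1−p*)·1.0000]/1.04 = 0.4731. B = V − Δ·S = 2.0604.
(1,0): S=113.0400. Δ = (V_up−V_dn)/(S_up−S_dn) = (0.9615−0.9615)/(152.6040−81.3888) = 0.0000. V = [p*·0.9615 + (1−p*)·0.9615]/1.04 = 0.9246. B = V − Δ·S = 0.9246.
(1,1): S=211.9500. Δ = (V_up−V_dn)/(S_up−S_dn) = (0.4731−0.9615)/(286.1325−152.6040) = -0.0037. V = [p*·0.4731 + (1−p*)·0.9615]/1.04 = 0.6860. B = V − Δ·S = 1.4613.
(0,0): S=157.0000. Δ = (V_up−V_dn)/(S_up−S_dn) = (0.6860−0.9246)/(211.9500−113.0400) = -0.0024. V = [p*·0.6860 + (1−p*)·0.9246]/1.04 = 0.7725. B = V − Δ·S = 1.1511.
Verification: the root portfolio costs Δ(0,0)·S0 + B(0,0) = 0.7725, matching V0.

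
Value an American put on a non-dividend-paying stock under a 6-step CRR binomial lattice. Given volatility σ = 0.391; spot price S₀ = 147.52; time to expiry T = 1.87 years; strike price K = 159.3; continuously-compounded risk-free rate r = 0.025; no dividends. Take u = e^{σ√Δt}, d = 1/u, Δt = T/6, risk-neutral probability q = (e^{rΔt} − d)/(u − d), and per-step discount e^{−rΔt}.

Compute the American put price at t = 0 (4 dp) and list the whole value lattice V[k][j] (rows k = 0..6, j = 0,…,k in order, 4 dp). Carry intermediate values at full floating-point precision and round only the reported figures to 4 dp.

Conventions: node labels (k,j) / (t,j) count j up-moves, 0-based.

price = 35.3150
tree:
35.3150
48.7248 20.3844
64.8620 30.8624 8.5964
82.6606 45.3484 14.6105 1.7779
97.6898 63.9651 24.5581 3.3392 0.0000
109.7717 82.6606 40.7091 6.2718 0.0000 0.0000
119.4844 97.6898 63.9651 11.7800 0.0000 0.0000 0.0000

params: Δt=0.31167 u=1.24394 d=0.80390 q=0.46342 e^(-rΔt)=0.99224
t_6 payoffs: 119.4844 97.6898 63.9651 11.7800 0.0000 0.0000 0.0000
k=5: node(5,0) S=49.5283 payoff=109.7717 vs cont=108.5353 → 109.7717 [stop]  node(5,1) S=76.6394 payoff=82.6606 vs cont=81.4242 → 82.6606 [stop]  node(5,2) S=118.5909 payoff=40.7091 vs cont=39.4727 → 40.7091 [stop]  node(5,3) S=183.5061 payoff=0.0000 vs cont=6.2718 → 6.2718 [wait]  node(5,4) S=283.9550 payoff=0.0000 vs cont=0.0000 → 0.0000 [wait]  node(5,5) S=439.3884 payoff=0.0000 vs cont=0.0000 → 0.0000 [wait]
k=4: node(4,0) S=61.6102 payoff=97.6898 vs cont=96.4534 → 97.6898 [stop]  node(4,1) S=95.3349 payoff=63.9651 vs cont=62.7287 → 63.9651 [stop]  node(4,2) S=147.5200 payoff=11.7800 vs cont=24.5581 → 24.5581 [wait]  node(4,3) S=228.2706 payoff=0.0000 vs cont=3.3392 → 3.3392 [wait]  node(4,4) S=353.2231 payoff=0.0000 vs cont=0.0000 → 0.0000 [wait]
k=3: node(3,0) S=76.6394 payoff=82.6606 vs cont=81.4242 → 82.6606 [stop]  node(3,1) S=118.5909 payoff=40.7091 vs cont=45.3484 → 45.3484 [wait]  node(3,2) S=183.5061 payoff=0.0000 vs cont=14.6105 → 14.6105 [wait]  node(3,3) S=283.9550 payoff=0.0000 vs cont=1.7779 → 1.7779 [wait]
k=2: node(2,0) S=95.3349 payoff=63.9651 vs cont=64.8620 → 64.8620 [wait]  node(2,1) S=147.5200 payoff=11.7800 vs cont=30.8624 → 30.8624 [wait]  node(2,2) S=228.2706 payoff=0.0000 vs cont=8.5964 → 8.5964 [wait]
k=1: node(1,0) S=118.5909 payoff=40.7091 vs cont=48.7248 → 48.7248 [wait]  node(1,1) S=183.5061 payoff=0.0000 vs cont=20.3844 → 20.3844 [wait]
k=0: node(0,0) S=147.5200 payoff=11.7800 vs cont=35.3150 → 35.3150 [wait]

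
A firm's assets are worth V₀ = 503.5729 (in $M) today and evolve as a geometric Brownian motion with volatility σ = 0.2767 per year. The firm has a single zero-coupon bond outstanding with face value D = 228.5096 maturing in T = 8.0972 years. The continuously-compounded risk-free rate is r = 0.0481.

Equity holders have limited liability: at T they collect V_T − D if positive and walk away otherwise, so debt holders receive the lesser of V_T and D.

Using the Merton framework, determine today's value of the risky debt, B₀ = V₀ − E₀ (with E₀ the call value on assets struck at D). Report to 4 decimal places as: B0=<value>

Equity is a call on the firm's assets struck at D = 228.5096:
d₁ = [ln(V₀/D) + (r + σ²/2)T] / (σ√T)
   = [ln(503.5729/228.5096) + (0.0481 + 0.5·0.2767²)·8.0972] / (0.2767·√8.0972)
   = [0.790150 + 0.699448] / 0.787366 = 1.891875
d₂ = d₁ − σ√T = 1.891875 − 0.787366 = 1.104509
N(d₁) = 0.970746,  N(d₂) = 0.865314,  e^(−rT) = 0.677412
E₀ = V₀·N(d₁) − D·e^(−rT)·N(d₂)
   = 503.5729·0.970746 − 228.5096·0.677412·0.865314 = 354.895050
B₀ = V₀ − E₀ = 503.5729 − 354.895050 = 148.677850

B0=148.6779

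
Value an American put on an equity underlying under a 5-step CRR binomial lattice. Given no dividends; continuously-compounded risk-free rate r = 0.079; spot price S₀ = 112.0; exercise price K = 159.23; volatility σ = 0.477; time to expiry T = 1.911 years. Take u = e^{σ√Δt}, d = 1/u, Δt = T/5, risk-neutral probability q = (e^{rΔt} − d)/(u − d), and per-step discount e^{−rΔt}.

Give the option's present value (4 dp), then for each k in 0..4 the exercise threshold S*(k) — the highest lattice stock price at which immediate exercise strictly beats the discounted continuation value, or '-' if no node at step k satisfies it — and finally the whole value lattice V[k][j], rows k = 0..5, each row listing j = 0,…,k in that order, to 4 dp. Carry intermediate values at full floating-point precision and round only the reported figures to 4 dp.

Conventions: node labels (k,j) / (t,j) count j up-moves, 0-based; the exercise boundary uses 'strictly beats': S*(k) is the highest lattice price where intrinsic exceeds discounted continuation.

price = 53.3150
boundary = - 83.3965 62.0980 83.3965 112.0000
tree:
53.3150
75.8335 32.1461
97.1320 50.4597 14.2111
112.9911 75.8335 25.9900 2.2611
124.8000 97.1320 47.2300 4.4648 0.0000
133.5930 112.9911 75.8335 8.8160 0.0000 0.0000

Δt=0.38220  u=1.34298  d=0.74461  q=0.47804  discount=0.97026
step 5 (expiry): payoffs max(K−S,0) = 133.5930 112.9911 75.8335 8.8160 0.0000 0.0000
step 4: (k=4,j=0): S=34.4300, K−S=124.8000, hold=120.0641 ⇒ V=124.8000 exercise | (k=4,j=1): S=62.0980, K−S=97.1320, hold=92.3961 ⇒ V=97.1320 exercise | (k=4,j=2): S=112.0000, K−S=47.2300, hold=42.4941 ⇒ V=47.2300 exercise | (k=4,j=3): S=202.0033, K−S=0.0000, hold=4.4648 ⇒ V=4.4648 continue | (k=4,j=4): S=364.3332, K−S=0.0000, hold=0.0000 ⇒ V=0.0000 continue  boundary S*=112.0000
step 3: (k=3,j=0): S=46.2389, K−S=112.9911, hold=108.2552 ⇒ V=112.9911 exercise | (k=3,j=1): S=83.3965, K−S=75.8335, hold=71.0976 ⇒ V=75.8335 exercise | (k=3,j=2): S=150.4140, K−S=8.8160, hold=25.9900 ⇒ V=25.9900 continue | (k=3,j=3): S=271.2867, K−S=0.0000, hold=2.2611 ⇒ V=2.2611 continue  boundary S*=83.3965
step 2: (k=2,j=0): S=62.0980, K−S=97.1320, hold=92.3961 ⇒ V=97.1320 exercise | (k=2,j=1): S=112.0000, K−S=47.2300, hold=50.4597 ⇒ V=50.4597 continue | (k=2,j=2): S=202.0033, K−S=0.0000, hold=14.2111 ⇒ V=14.2111 continue  boundary S*=62.0980
step 1: (k=1,j=0): S=83.3965, K−S=75.8335, hold=72.5956 ⇒ V=75.8335 exercise | (k=1,j=1): S=150.4140, K−S=8.8160, hold=32.1461 ⇒ V=32.1461 continue  boundary S*=83.3965
step 0: (k=0,j=0): S=112.0000, K−S=47.2300, hold=53.3150 ⇒ V=53.3150 continue  boundary S*=-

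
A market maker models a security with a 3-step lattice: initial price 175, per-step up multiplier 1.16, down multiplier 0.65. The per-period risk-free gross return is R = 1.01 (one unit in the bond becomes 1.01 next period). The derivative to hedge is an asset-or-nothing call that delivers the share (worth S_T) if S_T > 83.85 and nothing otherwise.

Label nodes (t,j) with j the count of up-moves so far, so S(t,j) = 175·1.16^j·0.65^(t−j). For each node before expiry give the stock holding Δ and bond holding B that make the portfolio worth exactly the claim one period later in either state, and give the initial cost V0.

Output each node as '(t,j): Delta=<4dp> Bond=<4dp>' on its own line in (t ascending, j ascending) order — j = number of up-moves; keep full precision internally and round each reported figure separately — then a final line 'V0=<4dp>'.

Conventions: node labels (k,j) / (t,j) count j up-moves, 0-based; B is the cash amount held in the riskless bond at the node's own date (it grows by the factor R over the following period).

(0,0): Delta=1.0457 Bond=-9.1779
(1,0): Delta=1.2412 Bond=-31.5170
(1,1): Delta=1.0000 Bond=0.0000
(2,0): Delta=2.2745 Bond=-108.2292
(2,1): Delta=1.0000 Bond=0.0000
(2,2): Delta=1.0000 Bond=0.0000
V0=173.8132

Risk-neutral probability p* = (R−d)/(u−d) = (1.01−0.65)/(1.16−0.65) = 0.7059.
Terminal payoffs: V(3,0)=0.0000, V(3,1)=85.7675, V(3,2)=153.0620, V(3,3)=273.1568
  t=2,j=0: stock 73.9375 → up 85.7675 (V=85.7675), down 48.0594 (V=0.0000). Price 59.9423; hedge Δ=2.2745, bond B=-108.2292.
  t=2,j=1: stock 131.9500 → up 153.0620 (V=153.0620), down 85.7675 (V=85.7675). Price 131.9500; hedge Δ=1.0000, bond B=0.0000.
  t=2,j=2: stock 235.4800 → up 273.1568 (V=273.1568), down 153.0620 (V=153.0620). Price 235.4800; hedge Δ=1.0000, bond B=0.0000.
  t=1,j=0: stock 113.7500 → up 131.9500 (V=131.9500), down 73.9375 (V=59.9423). Price 109.6745; hedge Δ=1.2412, bond B=-31.5170.
  t=1,j=1: stock 203.0000 → up 235.4800 (V=235.4800), down 131.9500 (V=131.9500). Price 203.0000; hedge Δ=1.0000, bond B=0.0000.
  t=0,j=0: stock 175.0000 → up 203.0000 (V=203.0000), down 113.7500 (V=109.6745). Price 173.8132; hedge Δ=1.0457, bond B=-9.1779.
Check: Δ(0,0)·S0 + B(0,0) = 173.8132 = V0.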